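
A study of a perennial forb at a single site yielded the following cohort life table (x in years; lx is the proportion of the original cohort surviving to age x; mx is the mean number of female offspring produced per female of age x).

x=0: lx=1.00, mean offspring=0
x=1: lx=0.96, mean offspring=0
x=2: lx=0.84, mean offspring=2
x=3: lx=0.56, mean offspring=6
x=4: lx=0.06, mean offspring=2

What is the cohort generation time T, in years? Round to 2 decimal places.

2.70

lx·mx: 0, 0, 1.68, 3.36, 0.12 → R0 = 5.16
x·lx·mx: 0, 0, 3.36, 10.08, 0.48 → Σ = 13.92
T = 13.92 / 5.16 = 2.697674… → 2.70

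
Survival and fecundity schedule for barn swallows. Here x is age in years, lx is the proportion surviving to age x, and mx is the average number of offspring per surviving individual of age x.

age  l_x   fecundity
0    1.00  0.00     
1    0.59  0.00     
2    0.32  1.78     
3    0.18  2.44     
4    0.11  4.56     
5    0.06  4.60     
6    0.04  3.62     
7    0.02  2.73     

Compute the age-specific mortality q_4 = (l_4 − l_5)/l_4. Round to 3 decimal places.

0.455

q_4 = (l_4 − l_5) / l_4 = (0.11 − 0.06) / 0.11
     = 0.05 / 0.11 = 0.454545… → 0.455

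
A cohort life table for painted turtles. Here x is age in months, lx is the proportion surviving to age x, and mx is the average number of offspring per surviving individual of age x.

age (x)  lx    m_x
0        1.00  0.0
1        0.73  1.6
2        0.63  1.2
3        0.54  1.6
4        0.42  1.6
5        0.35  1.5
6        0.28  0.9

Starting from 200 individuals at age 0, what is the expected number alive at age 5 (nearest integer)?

Expected survivors = N0 · l_5 = 200 × 0.35 = 70 → 70

70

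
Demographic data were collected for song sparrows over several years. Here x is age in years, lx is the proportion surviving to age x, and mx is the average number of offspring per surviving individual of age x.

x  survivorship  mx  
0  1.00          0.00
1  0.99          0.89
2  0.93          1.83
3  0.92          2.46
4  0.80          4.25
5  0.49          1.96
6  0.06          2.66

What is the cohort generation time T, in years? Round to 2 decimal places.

3.25

lx·mx: 0, 0.8811, 1.7019, 2.2632, 3.4, 0.9604, 0.1596 → R0 = 9.3662
x·lx·mx: 0, 0.8811, 3.4038, 6.7896, 13.6, 4.802, 0.9576 → Σ = 30.4341
T = 30.4341 / 9.3662 = 3.249354… → 3.25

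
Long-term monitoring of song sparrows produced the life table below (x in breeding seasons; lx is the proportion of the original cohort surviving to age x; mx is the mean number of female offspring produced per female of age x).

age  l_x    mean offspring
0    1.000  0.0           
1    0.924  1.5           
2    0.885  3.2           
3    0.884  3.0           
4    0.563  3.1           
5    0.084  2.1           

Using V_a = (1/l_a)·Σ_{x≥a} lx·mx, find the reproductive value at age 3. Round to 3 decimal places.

lx·mx for x ≥ 3: 2.652, 1.7453, 0.1764 → sum = 4.5737
V_3 = 4.5737 / l_3 = 4.5737 / 0.884 = 5.173869… → 5.174

5.174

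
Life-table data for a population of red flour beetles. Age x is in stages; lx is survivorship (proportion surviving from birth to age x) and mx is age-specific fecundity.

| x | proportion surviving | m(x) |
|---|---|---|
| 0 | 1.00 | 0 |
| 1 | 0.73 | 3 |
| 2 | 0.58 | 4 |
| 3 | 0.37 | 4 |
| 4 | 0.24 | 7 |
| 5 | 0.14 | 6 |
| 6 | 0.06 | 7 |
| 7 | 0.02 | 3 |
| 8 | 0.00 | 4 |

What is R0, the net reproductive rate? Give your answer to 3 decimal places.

8.990

lx·mx by age: 0, 2.19, 2.32, 1.48, 1.68, 0.84, 0.42, 0.06, 0
R0 = Σ lx·mx = 8.99 → 8.990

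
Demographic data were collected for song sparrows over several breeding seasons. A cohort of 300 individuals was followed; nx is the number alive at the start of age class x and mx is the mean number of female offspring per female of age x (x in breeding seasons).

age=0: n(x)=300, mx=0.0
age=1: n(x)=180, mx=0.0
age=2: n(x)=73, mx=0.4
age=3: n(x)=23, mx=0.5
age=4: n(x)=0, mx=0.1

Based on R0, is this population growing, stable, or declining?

declining

lx = nx/n0 = nx/300: 1, 0.6, 0.24333…, 0.07667…, 0
R0 = Σ lx·mx = 0 + 0 + 0.097333… + 0.038333… + 0 = 0.135667…
R0 < 1, so the population is declining.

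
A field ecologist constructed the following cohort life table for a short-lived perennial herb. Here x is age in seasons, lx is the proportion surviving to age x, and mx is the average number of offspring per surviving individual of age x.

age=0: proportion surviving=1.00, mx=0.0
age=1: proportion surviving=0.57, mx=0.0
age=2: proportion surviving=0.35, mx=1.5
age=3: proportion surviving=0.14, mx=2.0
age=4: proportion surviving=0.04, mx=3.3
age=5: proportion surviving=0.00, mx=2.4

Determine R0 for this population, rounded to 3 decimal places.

0.937

lx·mx by age: 0, 0, 0.525, 0.28, 0.132, 0
R0 = Σ lx·mx = 0.937 → 0.937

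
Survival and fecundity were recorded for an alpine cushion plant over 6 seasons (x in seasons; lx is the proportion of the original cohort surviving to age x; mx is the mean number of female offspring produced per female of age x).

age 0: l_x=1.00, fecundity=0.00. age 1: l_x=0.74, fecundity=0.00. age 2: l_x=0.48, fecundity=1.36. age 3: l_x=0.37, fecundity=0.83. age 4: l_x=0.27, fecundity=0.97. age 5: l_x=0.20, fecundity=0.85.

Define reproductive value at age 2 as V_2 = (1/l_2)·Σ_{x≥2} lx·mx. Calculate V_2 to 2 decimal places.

lx·mx for x ≥ 2: 0.6528, 0.3071, 0.2619, 0.17 → sum = 1.3918
V_2 = 1.3918 / l_2 = 1.3918 / 0.48 = 2.899583… → 2.90

2.90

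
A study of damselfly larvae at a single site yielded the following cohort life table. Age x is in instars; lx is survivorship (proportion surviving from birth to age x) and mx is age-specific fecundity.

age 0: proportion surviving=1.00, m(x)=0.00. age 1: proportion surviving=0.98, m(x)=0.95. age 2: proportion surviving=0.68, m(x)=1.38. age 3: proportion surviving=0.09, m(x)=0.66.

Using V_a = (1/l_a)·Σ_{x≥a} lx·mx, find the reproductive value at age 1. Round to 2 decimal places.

lx·mx for x ≥ 1: 0.931, 0.9384, 0.0594 → sum = 1.9288
V_1 = 1.9288 / l_1 = 1.9288 / 0.98 = 1.968163… → 1.97

1.97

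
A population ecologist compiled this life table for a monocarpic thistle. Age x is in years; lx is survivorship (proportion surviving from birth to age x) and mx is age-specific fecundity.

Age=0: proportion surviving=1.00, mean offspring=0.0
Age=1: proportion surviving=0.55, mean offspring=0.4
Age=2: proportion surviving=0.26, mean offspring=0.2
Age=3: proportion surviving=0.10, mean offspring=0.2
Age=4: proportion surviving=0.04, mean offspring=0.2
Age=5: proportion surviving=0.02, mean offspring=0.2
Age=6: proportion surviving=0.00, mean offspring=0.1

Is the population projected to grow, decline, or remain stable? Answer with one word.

declining

R0 = Σ lx·mx = 0 + 0.22 + 0.052 + 0.02 + 0.008 + 0.004 + 0 = 0.304
R0 < 1, so the population is declining.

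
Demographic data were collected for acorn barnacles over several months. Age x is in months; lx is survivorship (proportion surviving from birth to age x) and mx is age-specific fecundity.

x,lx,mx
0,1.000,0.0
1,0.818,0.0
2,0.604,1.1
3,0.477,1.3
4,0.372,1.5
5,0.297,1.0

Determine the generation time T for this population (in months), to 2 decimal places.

lx·mx: 0, 0, 0.6644, 0.6201, 0.558, 0.297 → R0 = 2.1395
x·lx·mx: 0, 0, 1.3288, 1.8603, 2.232, 1.485 → Σ = 6.9061
T = 6.9061 / 2.1395 = 3.227904… → 3.23

3.23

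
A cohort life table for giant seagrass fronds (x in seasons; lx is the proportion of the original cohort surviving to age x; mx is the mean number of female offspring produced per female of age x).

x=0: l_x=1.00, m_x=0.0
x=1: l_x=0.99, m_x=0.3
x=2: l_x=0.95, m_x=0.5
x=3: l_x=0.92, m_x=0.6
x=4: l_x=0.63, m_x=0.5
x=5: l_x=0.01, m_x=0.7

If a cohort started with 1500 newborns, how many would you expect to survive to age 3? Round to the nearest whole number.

1380

Expected survivors = N0 · l_3 = 1500 × 0.92 = 1380 → 1380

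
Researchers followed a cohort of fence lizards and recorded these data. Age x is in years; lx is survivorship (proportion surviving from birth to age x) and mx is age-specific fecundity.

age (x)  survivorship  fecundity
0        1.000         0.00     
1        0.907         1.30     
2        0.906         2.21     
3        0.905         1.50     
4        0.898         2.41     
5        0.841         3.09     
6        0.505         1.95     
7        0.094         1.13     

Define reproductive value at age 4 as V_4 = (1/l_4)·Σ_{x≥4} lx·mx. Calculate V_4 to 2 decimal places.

lx·mx for x ≥ 4: 2.16418, 2.59869, 0.98475, 0.10622 → sum = 5.85384
V_4 = 5.85384 / l_4 = 5.85384 / 0.898 = 6.518753… → 6.52

6.52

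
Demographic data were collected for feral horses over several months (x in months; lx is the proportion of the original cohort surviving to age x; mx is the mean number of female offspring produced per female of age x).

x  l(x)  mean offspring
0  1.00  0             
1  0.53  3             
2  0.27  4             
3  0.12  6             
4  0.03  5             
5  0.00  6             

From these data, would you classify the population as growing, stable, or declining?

R0 = Σ lx·mx = 0 + 1.59 + 1.08 + 0.72 + 0.15 + 0 = 3.54
R0 > 1, so the population is growing.

growing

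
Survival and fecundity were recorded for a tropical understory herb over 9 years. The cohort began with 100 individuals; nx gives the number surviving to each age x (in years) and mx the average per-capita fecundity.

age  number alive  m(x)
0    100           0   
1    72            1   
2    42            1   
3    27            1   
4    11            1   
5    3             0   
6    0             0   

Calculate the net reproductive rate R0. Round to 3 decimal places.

lx = nx/n0 = nx/100: 1, 0.72, 0.42, 0.27, 0.11, 0.03, 0
lx·mx by age: 0, 0.72, 0.42, 0.27, 0.11, 0, 0
R0 = Σ lx·mx = 1.52 → 1.520

1.520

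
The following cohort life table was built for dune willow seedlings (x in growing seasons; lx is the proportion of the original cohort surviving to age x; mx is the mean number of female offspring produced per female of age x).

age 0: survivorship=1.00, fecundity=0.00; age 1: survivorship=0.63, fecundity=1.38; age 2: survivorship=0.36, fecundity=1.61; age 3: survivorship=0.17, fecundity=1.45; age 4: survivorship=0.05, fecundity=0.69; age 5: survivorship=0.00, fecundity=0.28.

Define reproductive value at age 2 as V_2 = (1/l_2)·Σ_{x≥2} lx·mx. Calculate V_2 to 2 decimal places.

lx·mx for x ≥ 2: 0.5796, 0.2465, 0.0345, 0 → sum = 0.8606
V_2 = 0.8606 / l_2 = 0.8606 / 0.36 = 2.390556… → 2.39

2.39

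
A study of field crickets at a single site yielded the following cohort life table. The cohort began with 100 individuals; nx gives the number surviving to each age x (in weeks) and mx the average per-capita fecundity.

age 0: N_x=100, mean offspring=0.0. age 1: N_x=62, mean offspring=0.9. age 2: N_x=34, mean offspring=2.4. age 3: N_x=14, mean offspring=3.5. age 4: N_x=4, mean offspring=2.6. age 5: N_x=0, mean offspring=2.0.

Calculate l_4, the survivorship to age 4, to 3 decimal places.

0.040

l_4 = n_4/n_0 = 4/100 = 0.04 → 0.040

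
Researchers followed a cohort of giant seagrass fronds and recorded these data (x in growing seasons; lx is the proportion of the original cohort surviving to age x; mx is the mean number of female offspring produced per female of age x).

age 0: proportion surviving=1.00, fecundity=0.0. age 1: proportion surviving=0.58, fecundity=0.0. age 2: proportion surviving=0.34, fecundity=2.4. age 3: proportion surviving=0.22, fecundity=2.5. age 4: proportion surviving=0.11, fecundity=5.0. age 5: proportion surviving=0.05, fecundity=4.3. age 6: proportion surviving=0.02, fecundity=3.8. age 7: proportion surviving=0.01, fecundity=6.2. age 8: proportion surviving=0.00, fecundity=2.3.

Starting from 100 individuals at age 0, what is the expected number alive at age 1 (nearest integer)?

58

Expected survivors = N0 · l_1 = 100 × 0.58 = 58 → 58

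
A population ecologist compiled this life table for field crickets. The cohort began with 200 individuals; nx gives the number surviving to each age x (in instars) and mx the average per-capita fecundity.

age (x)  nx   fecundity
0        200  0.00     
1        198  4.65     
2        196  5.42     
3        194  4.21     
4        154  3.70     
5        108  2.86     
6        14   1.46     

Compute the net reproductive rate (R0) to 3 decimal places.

18.494

lx = nx/n0 = nx/200: 1, 0.99, 0.98, 0.97, 0.77, 0.54, 0.07
lx·mx by age: 0, 4.6035, 5.3116, 4.0837, 2.849, 1.5444, 0.1022
R0 = Σ lx·mx = 18.4944 → 18.494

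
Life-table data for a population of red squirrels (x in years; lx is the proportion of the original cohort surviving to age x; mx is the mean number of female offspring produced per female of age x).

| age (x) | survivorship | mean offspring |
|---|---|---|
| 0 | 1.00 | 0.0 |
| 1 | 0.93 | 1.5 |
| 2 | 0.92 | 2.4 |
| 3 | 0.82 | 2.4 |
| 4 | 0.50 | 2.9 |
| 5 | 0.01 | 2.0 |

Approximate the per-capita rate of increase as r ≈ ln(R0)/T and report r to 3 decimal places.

0.780

R0 = Σ lx·mx = 0 + 1.395 + 2.208 + 1.968 + 1.45 + 0.02 = 7.041
Σ x·lx·mx = 17.615; T = 17.615/7.041 = 2.50178…
r ≈ ln(R0)/T = ln(7.041)/2.50178… = 0.78015… → 0.780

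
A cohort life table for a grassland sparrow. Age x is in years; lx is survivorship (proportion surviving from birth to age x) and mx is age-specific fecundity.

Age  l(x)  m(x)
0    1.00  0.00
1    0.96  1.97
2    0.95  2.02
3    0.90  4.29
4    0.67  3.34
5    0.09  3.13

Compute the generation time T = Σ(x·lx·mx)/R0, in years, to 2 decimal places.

lx·mx: 0, 1.8912, 1.919, 3.861, 2.2378, 0.2817 → R0 = 10.1907
x·lx·mx: 0, 1.8912, 3.838, 11.583, 8.9512, 1.4085 → Σ = 27.6719
T = 27.6719 / 10.1907 = 2.715407… → 2.72

2.72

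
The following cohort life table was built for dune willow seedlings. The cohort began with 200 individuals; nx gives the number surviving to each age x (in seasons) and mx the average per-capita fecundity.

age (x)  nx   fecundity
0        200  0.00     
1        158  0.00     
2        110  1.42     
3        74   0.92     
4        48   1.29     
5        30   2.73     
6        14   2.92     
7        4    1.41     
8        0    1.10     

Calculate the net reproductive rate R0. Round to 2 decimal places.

lx = nx/n0 = nx/200: 1, 0.79, 0.55, 0.37, 0.24, 0.15, 0.07, 0.02, 0
lx·mx by age: 0, 0, 0.781, 0.3404, 0.3096, 0.4095, 0.2044, 0.0282, 0
R0 = Σ lx·mx = 2.0731 → 2.07

2.07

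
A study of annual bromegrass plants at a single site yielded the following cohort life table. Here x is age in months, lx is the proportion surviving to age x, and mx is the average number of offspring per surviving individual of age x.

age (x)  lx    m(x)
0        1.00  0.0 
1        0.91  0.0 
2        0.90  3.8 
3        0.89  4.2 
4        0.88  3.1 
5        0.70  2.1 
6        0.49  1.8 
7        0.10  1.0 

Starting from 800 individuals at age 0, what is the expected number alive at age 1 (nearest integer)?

728

Expected survivors = N0 · l_1 = 800 × 0.91 = 728 → 728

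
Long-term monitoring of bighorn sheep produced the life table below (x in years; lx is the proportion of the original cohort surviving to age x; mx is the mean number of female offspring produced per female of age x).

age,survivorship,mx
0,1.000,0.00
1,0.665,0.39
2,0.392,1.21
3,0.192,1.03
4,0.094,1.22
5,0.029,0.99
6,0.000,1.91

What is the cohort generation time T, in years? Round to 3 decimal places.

2.236

lx·mx: 0, 0.25935, 0.47432, 0.19776, 0.11468, 0.02871, 0 → R0 = 1.07482
x·lx·mx: 0, 0.25935, 0.94864, 0.59328, 0.45872, 0.14355, 0 → Σ = 2.40354
T = 2.40354 / 1.07482 = 2.236226… → 2.236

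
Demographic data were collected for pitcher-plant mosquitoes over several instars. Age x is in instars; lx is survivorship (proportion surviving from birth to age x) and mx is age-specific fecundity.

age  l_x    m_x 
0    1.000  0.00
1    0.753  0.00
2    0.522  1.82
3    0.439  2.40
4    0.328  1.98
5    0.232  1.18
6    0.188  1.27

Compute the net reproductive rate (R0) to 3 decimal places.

3.166

lx·mx by age: 0, 0, 0.95004, 1.0536, 0.64944, 0.27376, 0.23876
R0 = Σ lx·mx = 3.1656 → 3.166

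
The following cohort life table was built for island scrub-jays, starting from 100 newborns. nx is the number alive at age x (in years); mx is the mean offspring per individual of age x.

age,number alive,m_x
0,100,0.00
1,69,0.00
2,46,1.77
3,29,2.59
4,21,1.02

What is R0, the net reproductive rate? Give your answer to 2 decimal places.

lx = nx/n0 = nx/100: 1, 0.69, 0.46, 0.29, 0.21
lx·mx by age: 0, 0, 0.8142, 0.7511, 0.2142
R0 = Σ lx·mx = 1.7795 → 1.78

1.78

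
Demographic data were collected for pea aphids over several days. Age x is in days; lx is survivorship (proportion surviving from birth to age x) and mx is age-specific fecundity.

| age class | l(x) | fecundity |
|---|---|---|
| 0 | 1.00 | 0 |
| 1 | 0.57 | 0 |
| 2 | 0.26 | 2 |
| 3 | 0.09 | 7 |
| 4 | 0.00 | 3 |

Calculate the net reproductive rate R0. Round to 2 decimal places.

1.15

lx·mx by age: 0, 0, 0.52, 0.63, 0
R0 = Σ lx·mx = 1.15 → 1.15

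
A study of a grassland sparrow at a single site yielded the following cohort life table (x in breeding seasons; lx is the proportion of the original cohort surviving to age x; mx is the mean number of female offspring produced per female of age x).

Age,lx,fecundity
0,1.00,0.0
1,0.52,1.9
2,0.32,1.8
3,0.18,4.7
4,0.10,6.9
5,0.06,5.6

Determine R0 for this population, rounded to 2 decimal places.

3.44

lx·mx by age: 0, 0.988, 0.576, 0.846, 0.69, 0.336
R0 = Σ lx·mx = 3.436 → 3.44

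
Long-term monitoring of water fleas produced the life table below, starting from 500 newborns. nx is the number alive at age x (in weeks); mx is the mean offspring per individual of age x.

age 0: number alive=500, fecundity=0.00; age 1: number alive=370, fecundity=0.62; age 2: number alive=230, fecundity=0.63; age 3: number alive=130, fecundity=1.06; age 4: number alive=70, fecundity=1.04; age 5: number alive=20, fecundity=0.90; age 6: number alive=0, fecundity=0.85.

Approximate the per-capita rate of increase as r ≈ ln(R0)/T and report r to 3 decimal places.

lx = nx/n0 = nx/500: 1, 0.74, 0.46, 0.26, 0.14, 0.04, 0
R0 = Σ lx·mx = 0 + 0.4588 + 0.2898 + 0.2756 + 0.1456 + 0.036 + 0 = 1.2058
Σ x·lx·mx = 2.6276; T = 2.6276/1.2058 = 2.17913…
r ≈ ln(R0)/T = ln(1.2058)/2.17913… = 0.08588… → 0.086

0.086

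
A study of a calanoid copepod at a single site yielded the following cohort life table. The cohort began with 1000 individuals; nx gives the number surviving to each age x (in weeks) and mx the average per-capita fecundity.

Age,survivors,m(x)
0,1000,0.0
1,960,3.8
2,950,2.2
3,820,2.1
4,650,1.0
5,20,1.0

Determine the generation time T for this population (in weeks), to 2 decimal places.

1.93

lx = nx/n0 = nx/1000: 1, 0.96, 0.95, 0.82, 0.65, 0.02
lx·mx: 0, 3.648, 2.09, 1.722, 0.65, 0.02 → R0 = 8.13
x·lx·mx: 0, 3.648, 4.18, 5.166, 2.6, 0.1 → Σ = 15.694
T = 15.694 / 8.13 = 1.930381… → 1.93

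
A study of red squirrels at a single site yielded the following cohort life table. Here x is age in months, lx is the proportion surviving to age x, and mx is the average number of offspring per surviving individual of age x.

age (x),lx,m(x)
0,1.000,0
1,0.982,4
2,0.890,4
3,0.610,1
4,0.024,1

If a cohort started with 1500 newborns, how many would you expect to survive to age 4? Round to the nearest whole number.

36

Expected survivors = N0 · l_4 = 1500 × 0.024 = 36 → 36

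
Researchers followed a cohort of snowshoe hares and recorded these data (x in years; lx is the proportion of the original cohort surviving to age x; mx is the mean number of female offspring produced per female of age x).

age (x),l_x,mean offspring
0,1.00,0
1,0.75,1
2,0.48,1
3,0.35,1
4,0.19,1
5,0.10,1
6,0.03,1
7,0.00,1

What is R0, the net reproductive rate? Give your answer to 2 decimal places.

1.90

lx·mx by age: 0, 0.75, 0.48, 0.35, 0.19, 0.1, 0.03, 0
R0 = Σ lx·mx = 1.9 → 1.90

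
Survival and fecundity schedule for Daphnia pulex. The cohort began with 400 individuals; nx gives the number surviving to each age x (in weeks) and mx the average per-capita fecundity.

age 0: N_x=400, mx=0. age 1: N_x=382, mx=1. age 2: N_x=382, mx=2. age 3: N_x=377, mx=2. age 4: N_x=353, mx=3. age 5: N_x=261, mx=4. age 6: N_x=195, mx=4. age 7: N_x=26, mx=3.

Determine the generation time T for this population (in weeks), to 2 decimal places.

3.88

lx = nx/n0 = nx/400: 1, 0.955, 0.955, 0.9425, 0.8825, 0.6525, 0.4875, 0.065
lx·mx: 0, 0.955, 1.91, 1.885, 2.6475, 2.61, 1.95, 0.195 → R0 = 12.1525
x·lx·mx: 0, 0.955, 3.82, 5.655, 10.59, 13.05, 11.7, 1.365 → Σ = 47.135
T = 47.135 / 12.1525 = 3.878626… → 3.88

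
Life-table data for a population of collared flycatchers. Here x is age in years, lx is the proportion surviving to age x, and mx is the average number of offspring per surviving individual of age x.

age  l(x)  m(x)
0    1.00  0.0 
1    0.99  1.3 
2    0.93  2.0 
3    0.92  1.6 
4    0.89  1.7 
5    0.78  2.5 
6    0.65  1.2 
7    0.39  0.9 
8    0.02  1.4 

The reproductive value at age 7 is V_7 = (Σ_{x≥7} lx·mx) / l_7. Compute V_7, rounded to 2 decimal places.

lx·mx for x ≥ 7: 0.351, 0.028 → sum = 0.379
V_7 = 0.379 / l_7 = 0.379 / 0.39 = 0.971795… → 0.97

0.97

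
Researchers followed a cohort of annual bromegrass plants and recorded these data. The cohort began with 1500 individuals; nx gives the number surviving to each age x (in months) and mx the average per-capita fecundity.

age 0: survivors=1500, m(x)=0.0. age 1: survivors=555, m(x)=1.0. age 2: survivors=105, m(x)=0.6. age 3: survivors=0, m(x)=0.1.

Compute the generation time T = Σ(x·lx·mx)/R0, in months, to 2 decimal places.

1.10

lx = nx/n0 = nx/1500: 1, 0.37, 0.07, 0
lx·mx: 0, 0.37, 0.042, 0 → R0 = 0.412
x·lx·mx: 0, 0.37, 0.084, 0 → Σ = 0.454
T = 0.454 / 0.412 = 1.101942… → 1.10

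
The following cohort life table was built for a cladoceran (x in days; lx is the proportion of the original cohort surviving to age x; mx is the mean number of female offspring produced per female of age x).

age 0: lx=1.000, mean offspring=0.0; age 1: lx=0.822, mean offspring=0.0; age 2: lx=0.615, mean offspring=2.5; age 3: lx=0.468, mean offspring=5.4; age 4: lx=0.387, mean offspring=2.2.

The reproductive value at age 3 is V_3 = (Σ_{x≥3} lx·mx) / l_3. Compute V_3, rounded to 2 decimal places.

lx·mx for x ≥ 3: 2.5272, 0.8514 → sum = 3.3786
V_3 = 3.3786 / l_3 = 3.3786 / 0.468 = 7.219231… → 7.22

7.22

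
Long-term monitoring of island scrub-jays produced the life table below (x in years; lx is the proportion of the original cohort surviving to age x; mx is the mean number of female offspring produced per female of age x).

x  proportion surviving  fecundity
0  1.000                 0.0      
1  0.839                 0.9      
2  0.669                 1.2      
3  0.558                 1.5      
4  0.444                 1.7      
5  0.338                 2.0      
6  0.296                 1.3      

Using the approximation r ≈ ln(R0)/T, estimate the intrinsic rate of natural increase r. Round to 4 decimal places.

R0 = Σ lx·mx = 0 + 0.7551 + 0.8028 + 0.837 + 0.7548 + 0.676 + 0.3848 = 4.2105
Σ x·lx·mx = 13.5797; T = 13.5797/4.2105 = 3.2252…
r ≈ ln(R0)/T = ln(4.2105)/3.2252… = 0.445734… → 0.4457

0.4457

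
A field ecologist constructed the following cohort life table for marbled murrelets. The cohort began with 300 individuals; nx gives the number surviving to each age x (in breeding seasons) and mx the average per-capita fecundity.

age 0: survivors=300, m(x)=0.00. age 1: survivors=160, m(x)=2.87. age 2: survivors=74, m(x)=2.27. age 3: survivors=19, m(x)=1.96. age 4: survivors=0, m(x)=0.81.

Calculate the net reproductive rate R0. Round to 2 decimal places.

lx = nx/n0 = nx/300: 1, 0.53333…, 0.24667…, 0.06333…, 0
lx·mx by age: 0, 1.530667…, 0.559933…, 0.124133…, 0
R0 = Σ lx·mx = 2.214733… → 2.21

2.21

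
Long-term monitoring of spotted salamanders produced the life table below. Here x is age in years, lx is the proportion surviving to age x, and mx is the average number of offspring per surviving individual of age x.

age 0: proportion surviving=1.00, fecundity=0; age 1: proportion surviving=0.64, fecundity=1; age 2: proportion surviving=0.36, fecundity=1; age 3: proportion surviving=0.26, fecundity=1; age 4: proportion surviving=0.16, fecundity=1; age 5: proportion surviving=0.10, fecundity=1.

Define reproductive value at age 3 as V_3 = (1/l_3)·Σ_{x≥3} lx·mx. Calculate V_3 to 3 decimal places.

2.000

lx·mx for x ≥ 3: 0.26, 0.16, 0.1 → sum = 0.52
V_3 = 0.52 / l_3 = 0.52 / 0.26 = 2 → 2.000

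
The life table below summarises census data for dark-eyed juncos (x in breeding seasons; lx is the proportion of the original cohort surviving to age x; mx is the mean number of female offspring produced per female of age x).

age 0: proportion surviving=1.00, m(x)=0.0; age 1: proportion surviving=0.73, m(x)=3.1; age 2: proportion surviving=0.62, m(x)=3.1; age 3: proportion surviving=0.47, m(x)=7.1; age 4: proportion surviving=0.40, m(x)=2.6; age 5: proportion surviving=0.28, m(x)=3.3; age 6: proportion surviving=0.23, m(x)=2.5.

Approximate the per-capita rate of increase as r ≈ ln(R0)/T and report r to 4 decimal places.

R0 = Σ lx·mx = 0 + 2.263 + 1.922 + 3.337 + 1.04 + 0.924 + 0.575 = 10.061
Σ x·lx·mx = 28.348; T = 28.348/10.061 = 2.81761…
r ≈ ln(R0)/T = ln(10.061)/2.81761… = 0.81937… → 0.8194

0.8194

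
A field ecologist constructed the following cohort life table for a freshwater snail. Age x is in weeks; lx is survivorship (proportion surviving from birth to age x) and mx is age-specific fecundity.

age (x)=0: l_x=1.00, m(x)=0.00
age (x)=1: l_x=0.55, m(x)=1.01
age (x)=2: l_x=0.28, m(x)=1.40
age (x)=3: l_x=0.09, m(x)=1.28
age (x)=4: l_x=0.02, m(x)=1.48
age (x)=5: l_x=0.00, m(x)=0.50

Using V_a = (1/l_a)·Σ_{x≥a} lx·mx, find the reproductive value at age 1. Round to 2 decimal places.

lx·mx for x ≥ 1: 0.5555, 0.392, 0.1152, 0.0296, 0 → sum = 1.0923
V_1 = 1.0923 / l_1 = 1.0923 / 0.55 = 1.986 → 1.99

1.99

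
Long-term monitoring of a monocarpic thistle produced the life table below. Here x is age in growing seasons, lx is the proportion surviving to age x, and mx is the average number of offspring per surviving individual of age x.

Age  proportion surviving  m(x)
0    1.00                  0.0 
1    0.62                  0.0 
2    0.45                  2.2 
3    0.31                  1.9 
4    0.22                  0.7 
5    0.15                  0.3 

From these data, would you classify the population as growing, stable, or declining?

growing

R0 = Σ lx·mx = 0 + 0 + 0.99 + 0.589 + 0.154 + 0.045 = 1.778
R0 > 1, so the population is growing.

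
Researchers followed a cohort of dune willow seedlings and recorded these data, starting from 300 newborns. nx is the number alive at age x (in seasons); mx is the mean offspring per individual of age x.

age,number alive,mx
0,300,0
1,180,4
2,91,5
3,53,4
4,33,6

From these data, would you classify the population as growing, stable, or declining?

growing

lx = nx/n0 = nx/300: 1, 0.6, 0.30333…, 0.17667…, 0.11
R0 = Σ lx·mx = 0 + 2.4 + 1.516667… + 0.706667… + 0.66 = 5.283333…
R0 > 1, so the population is growing.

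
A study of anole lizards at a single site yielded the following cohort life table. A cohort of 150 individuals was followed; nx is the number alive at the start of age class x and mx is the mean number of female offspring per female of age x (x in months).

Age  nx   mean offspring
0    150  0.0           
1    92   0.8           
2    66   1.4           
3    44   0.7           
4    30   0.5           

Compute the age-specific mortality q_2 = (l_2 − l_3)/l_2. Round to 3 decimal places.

lx = nx/n0 = nx/150: 1, 0.61333…, 0.44, 0.29333…, 0.2
q_2 = (l_2 − l_3) / l_2 = (0.44 − 0.293333…) / 0.44
     = 0.146667… / 0.44 = 0.333333… → 0.333

0.333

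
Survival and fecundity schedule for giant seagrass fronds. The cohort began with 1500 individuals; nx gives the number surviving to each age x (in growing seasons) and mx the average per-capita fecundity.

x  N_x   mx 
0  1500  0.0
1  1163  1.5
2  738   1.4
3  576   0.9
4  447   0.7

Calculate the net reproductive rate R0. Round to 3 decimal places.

2.406

lx = nx/n0 = nx/1500: 1, 0.77533…, 0.492, 0.384, 0.298
lx·mx by age: 0, 1.163…, 0.6888, 0.3456, 0.2086
R0 = Σ lx·mx = 2.406… → 2.406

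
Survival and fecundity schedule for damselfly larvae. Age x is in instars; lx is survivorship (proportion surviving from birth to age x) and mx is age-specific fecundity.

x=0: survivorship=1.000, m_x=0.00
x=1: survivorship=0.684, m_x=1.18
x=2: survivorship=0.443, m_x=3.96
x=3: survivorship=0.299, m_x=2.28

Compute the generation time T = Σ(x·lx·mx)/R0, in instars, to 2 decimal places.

lx·mx: 0, 0.80712, 1.75428, 0.68172 → R0 = 3.24312
x·lx·mx: 0, 0.80712, 3.50856, 2.04516 → Σ = 6.36084
T = 6.36084 / 3.24312 = 1.961334… → 1.96

1.96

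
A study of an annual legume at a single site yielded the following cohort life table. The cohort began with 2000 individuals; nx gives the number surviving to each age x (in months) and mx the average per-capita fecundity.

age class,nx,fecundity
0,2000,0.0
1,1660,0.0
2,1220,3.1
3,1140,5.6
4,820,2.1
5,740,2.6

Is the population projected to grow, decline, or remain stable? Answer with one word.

growing

lx = nx/n0 = nx/2000: 1, 0.83, 0.61, 0.57, 0.41, 0.37
R0 = Σ lx·mx = 0 + 0 + 1.891 + 3.192 + 0.861 + 0.962 = 6.906
R0 > 1, so the population is growing.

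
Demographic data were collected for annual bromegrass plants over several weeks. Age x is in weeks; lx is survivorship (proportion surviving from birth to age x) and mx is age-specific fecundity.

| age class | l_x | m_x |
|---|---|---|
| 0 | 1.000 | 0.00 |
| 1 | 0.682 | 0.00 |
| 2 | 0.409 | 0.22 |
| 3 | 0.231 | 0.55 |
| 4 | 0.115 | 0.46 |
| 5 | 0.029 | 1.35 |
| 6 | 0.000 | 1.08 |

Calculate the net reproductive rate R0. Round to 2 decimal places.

lx·mx by age: 0, 0, 0.08998, 0.12705, 0.0529, 0.03915, 0
R0 = Σ lx·mx = 0.30908 → 0.31

0.31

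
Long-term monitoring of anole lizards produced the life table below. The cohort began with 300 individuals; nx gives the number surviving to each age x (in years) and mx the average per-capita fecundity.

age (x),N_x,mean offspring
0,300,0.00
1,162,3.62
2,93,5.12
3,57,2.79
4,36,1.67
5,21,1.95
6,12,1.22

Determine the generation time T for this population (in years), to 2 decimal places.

lx = nx/n0 = nx/300: 1, 0.54, 0.31, 0.19, 0.12, 0.07, 0.04
lx·mx: 0, 1.9548, 1.5872, 0.5301, 0.2004, 0.1365, 0.0488 → R0 = 4.4578
x·lx·mx: 0, 1.9548, 3.1744, 1.5903, 0.8016, 0.6825, 0.2928 → Σ = 8.4964
T = 8.4964 / 4.4578 = 1.905963… → 1.91

1.91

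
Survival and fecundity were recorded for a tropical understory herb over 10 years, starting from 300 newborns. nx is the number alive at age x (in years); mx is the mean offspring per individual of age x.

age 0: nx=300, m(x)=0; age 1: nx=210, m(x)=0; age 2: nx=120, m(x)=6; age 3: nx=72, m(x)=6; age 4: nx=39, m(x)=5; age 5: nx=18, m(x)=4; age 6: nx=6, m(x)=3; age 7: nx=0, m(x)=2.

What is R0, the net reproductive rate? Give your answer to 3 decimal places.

4.790

lx = nx/n0 = nx/300: 1, 0.7, 0.4, 0.24, 0.13, 0.06, 0.02, 0
lx·mx by age: 0, 0, 2.4, 1.44, 0.65, 0.24, 0.06, 0
R0 = Σ lx·mx = 4.79 → 4.790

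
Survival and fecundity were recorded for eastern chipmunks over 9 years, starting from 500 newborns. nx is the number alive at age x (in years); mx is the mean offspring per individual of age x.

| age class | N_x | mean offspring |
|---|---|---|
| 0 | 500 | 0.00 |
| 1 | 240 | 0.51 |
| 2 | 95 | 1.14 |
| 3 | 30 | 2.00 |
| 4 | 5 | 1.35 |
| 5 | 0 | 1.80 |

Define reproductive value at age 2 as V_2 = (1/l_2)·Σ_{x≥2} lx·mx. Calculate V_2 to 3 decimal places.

lx = nx/n0 = nx/500: 1, 0.48, 0.19, 0.06, 0.01, 0
lx·mx for x ≥ 2: 0.2166, 0.12, 0.0135, 0 → sum = 0.3501
V_2 = 0.3501 / l_2 = 0.3501 / 0.19 = 1.842632… → 1.843

1.843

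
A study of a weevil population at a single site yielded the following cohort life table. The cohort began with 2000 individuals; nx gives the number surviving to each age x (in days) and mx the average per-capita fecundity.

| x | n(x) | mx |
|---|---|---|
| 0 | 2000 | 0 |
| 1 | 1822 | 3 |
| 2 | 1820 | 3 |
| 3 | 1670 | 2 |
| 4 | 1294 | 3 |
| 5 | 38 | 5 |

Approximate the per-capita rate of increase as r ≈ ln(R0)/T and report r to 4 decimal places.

lx = nx/n0 = nx/2000: 1, 0.911, 0.91, 0.835, 0.647, 0.019
R0 = Σ lx·mx = 0 + 2.733 + 2.73 + 1.67 + 1.941 + 0.095 = 9.169
Σ x·lx·mx = 21.442; T = 21.442/9.169 = 2.33853…
r ≈ ln(R0)/T = ln(9.169)/2.33853… = 0.94753… → 0.9475

0.9475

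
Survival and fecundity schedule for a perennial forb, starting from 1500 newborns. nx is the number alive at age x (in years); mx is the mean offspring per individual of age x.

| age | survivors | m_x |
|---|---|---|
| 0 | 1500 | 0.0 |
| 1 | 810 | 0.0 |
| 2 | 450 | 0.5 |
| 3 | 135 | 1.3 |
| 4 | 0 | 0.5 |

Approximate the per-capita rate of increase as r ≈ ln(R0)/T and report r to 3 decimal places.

-0.542

lx = nx/n0 = nx/1500: 1, 0.54, 0.3, 0.09, 0
R0 = Σ lx·mx = 0 + 0 + 0.15 + 0.117 + 0 = 0.267
Σ x·lx·mx = 0.651; T = 0.651/0.267 = 2.4382…
r ≈ ln(R0)/T = ln(0.267)/2.4382… = -0.54159… → -0.542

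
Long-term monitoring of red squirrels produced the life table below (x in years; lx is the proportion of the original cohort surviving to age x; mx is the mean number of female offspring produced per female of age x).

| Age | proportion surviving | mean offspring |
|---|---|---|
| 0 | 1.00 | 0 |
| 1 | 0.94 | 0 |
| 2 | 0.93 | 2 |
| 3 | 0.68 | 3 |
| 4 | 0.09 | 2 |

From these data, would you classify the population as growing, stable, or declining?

growing

R0 = Σ lx·mx = 0 + 0 + 1.86 + 2.04 + 0.18 = 4.08
R0 > 1, so the population is growing.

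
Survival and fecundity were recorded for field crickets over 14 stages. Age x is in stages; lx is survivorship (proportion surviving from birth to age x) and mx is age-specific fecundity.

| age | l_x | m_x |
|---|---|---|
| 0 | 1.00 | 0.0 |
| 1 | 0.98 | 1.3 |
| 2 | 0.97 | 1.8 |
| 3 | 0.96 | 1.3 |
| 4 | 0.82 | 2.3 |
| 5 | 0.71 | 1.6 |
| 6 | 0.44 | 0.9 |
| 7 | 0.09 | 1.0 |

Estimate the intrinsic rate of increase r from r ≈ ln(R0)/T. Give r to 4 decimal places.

R0 = Σ lx·mx = 0 + 1.274 + 1.746 + 1.248 + 1.886 + 1.136 + 0.396 + 0.09 = 7.776
Σ x·lx·mx = 24.74; T = 24.74/7.776 = 3.18158…
r ≈ ln(R0)/T = ln(7.776)/3.18158… = 0.644661… → 0.6447

0.6447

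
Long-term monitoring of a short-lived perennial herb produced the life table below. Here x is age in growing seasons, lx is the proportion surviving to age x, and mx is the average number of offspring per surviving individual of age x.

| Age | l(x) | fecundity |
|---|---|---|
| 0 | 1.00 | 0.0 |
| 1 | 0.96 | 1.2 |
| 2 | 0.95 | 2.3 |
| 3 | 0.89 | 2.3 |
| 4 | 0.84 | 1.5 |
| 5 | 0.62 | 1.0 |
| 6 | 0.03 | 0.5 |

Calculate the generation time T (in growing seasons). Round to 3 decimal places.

lx·mx: 0, 1.152, 2.185, 2.047, 1.26, 0.62, 0.015 → R0 = 7.279
x·lx·mx: 0, 1.152, 4.37, 6.141, 5.04, 3.1, 0.09 → Σ = 19.893
T = 19.893 / 7.279 = 2.73293… → 2.733

2.733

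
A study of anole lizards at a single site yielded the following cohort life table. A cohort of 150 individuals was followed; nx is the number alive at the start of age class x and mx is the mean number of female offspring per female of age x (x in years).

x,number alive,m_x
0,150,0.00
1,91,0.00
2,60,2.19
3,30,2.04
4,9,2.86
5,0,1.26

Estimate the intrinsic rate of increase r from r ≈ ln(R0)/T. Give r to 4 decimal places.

lx = nx/n0 = nx/150: 1, 0.60667…, 0.4, 0.2, 0.06, 0
R0 = Σ lx·mx = 0 + 0 + 0.876 + 0.408 + 0.1716 + 0 = 1.4556…
Σ x·lx·mx = 3.6624…; T = 3.6624…/1.4556… = 2.51608…
r ≈ ln(R0)/T = ln(1.4556…)/2.51608… = 0.149208… → 0.1492

0.1492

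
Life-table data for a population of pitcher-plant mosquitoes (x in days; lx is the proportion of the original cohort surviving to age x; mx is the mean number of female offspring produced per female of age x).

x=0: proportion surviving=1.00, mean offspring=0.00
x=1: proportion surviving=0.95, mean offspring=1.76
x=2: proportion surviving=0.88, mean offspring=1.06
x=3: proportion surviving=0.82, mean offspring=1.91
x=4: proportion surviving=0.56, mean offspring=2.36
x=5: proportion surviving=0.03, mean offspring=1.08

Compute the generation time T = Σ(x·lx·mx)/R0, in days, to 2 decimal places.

2.48

lx·mx: 0, 1.672, 0.9328, 1.5662, 1.3216, 0.0324 → R0 = 5.525
x·lx·mx: 0, 1.672, 1.8656, 4.6986, 5.2864, 0.162 → Σ = 13.6846
T = 13.6846 / 5.525 = 2.476851… → 2.48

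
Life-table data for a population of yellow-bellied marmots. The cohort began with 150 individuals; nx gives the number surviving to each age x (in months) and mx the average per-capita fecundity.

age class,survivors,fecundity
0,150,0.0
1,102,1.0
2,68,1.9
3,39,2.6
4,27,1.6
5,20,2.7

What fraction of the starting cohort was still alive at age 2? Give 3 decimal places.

0.453

l_2 = n_2/n_0 = 68/150 = 0.453333… → 0.453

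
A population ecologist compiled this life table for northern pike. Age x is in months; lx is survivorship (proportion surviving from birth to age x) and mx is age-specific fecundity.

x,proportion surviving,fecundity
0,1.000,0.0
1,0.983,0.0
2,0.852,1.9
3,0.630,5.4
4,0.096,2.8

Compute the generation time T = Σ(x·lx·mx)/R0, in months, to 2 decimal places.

lx·mx: 0, 0, 1.6188, 3.402, 0.2688 → R0 = 5.2896
x·lx·mx: 0, 0, 3.2376, 10.206, 1.0752 → Σ = 14.5188
T = 14.5188 / 5.2896 = 2.744782… → 2.74

2.74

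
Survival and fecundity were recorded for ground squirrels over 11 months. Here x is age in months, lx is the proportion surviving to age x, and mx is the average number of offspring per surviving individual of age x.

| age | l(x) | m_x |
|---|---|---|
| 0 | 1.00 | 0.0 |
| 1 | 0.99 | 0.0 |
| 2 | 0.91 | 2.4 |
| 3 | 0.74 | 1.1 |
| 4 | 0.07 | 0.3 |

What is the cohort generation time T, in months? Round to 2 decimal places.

lx·mx: 0, 0, 2.184, 0.814, 0.021 → R0 = 3.019
x·lx·mx: 0, 0, 4.368, 2.442, 0.084 → Σ = 6.894
T = 6.894 / 3.019 = 2.283538… → 2.28

2.28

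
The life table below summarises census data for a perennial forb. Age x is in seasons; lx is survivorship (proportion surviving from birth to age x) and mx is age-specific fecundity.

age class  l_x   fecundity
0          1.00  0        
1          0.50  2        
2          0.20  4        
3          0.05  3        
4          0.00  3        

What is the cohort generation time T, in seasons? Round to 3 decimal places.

lx·mx: 0, 1, 0.8, 0.15, 0 → R0 = 1.95
x·lx·mx: 0, 1, 1.6, 0.45, 0 → Σ = 3.05
T = 3.05 / 1.95 = 1.564103… → 1.564

1.564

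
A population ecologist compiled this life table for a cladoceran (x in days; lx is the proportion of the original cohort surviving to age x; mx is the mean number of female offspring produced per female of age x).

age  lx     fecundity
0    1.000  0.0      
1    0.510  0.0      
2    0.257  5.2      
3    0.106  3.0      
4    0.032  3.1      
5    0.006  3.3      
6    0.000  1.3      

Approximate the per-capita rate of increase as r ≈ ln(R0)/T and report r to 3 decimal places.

0.246

R0 = Σ lx·mx = 0 + 0 + 1.3364 + 0.318 + 0.0992 + 0.0198 + 0 = 1.7734
Σ x·lx·mx = 4.1226; T = 4.1226/1.7734 = 2.32469…
r ≈ ln(R0)/T = ln(1.7734)/2.32469… = 0.24644… → 0.246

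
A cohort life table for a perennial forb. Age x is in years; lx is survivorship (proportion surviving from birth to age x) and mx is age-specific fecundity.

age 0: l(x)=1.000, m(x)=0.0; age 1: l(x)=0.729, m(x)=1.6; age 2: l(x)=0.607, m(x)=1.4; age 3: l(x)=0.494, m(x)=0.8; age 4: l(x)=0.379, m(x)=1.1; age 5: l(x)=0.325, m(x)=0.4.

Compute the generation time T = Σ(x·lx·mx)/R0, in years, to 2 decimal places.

lx·mx: 0, 1.1664, 0.8498, 0.3952, 0.4169, 0.13 → R0 = 2.9583
x·lx·mx: 0, 1.1664, 1.6996, 1.1856, 1.6676, 0.65 → Σ = 6.3692
T = 6.3692 / 2.9583 = 2.152993… → 2.15

2.15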